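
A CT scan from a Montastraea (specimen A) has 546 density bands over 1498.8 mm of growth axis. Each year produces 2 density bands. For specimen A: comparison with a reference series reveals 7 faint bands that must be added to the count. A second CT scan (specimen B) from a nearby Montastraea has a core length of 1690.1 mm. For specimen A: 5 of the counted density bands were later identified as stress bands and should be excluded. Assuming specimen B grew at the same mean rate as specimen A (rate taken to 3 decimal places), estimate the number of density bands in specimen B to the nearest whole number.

Specimen A: after corrections the count is 546 − 5 + 7 = 548 density bands.
Specimen A: dividing by 2 density bands per year: 548 / 2 = 274 years.
A: 1498.8 mm over 274 years gives 1498.8 / 274 ≈ 5.470 mm/yr.
For B, 1690.1 / 5.470 = 308.98 years; at 2 density bands per year that is 308.98 × 2 ≈ 618 density bands.

618 density bands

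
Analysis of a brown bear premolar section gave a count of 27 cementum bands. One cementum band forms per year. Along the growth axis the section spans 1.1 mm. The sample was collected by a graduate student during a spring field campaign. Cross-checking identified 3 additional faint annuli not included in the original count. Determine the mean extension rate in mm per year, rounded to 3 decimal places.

After corrections the count is 27 + 3 = 30 cementum bands.
1.1 mm over 30 years gives 1.1 / 30 ≈ 0.037 mm per year.

0.037 mm per year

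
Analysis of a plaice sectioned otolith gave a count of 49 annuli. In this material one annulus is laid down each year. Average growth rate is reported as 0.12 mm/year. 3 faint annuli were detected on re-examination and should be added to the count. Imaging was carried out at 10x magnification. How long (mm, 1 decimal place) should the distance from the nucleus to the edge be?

True annulus count = 49 + 3 = 52.
Predicted length = 0.12 mm/year × 52 years = 6.2 mm.

6.2 mm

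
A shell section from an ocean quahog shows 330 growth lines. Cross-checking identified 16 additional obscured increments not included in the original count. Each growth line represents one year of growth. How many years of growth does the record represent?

346 yr

Adjusted count: 330 + 16 = 346 growth lines.
One growth line per year makes the duration 346 years.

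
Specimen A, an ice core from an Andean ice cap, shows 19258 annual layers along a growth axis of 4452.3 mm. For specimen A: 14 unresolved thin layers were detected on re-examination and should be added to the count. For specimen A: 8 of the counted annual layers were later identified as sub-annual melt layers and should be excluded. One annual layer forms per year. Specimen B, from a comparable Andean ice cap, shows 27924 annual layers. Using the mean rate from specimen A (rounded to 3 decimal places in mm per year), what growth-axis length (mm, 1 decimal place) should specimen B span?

Specimen A: adjusted count: 19258 − 8 + 14 = 19264 annual layers.
A: 4452.3 mm over 19264 years gives 4452.3 / 19264 ≈ 0.231 mm/yr.
Length of B = 0.231 × 27924 = 6450.4 mm.

6450.4 mm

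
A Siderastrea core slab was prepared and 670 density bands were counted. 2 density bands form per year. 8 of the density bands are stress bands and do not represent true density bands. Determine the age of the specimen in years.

331 years

True density band count = 670 − 8 = 662.
Dividing by 2 density bands per year: 662 / 2 = 331 years.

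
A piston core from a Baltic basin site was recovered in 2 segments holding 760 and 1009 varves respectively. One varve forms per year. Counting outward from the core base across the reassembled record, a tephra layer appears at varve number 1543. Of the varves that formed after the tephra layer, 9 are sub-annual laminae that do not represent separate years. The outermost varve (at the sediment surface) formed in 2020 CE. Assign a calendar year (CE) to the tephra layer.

Total varves = 760 + 1009 = 1769.
1769 − 1543 = 226 varves lie beyond the tephra layer toward the sediment surface.
Excluding 9 false varves: 226 − 9 = 217.
The varve at the sediment surface is 2020 CE, so the tephra layer dates to 2020 − 217 = 1803 CE.

1803 CE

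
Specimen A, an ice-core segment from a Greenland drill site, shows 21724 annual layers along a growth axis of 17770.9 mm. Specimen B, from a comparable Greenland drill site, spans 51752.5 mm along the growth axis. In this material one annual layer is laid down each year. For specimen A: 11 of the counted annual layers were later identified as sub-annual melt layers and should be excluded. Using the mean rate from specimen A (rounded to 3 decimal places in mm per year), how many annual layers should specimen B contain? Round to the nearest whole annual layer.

Specimen A: true annual layer count = 21724 − 11 = 21713.
A: Mean rate = 17770.9 mm / 21713 years ≈ 0.818 mm per year.
Specimen B: 51752.5 mm / 0.818 mm per year = 63267.11 years ≈ 63267 annual layers.

63267 annual layers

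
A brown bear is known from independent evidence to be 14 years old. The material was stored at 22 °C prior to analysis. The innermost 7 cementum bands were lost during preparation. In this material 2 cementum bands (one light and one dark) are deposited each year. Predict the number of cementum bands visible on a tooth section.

21 cementum bands

14 years at 2 cementum bands per year gives 14 × 2 = 28 cementum bands.
Subtracting the 7 cementum bands not captured gives 28 − 7 = 21 cementum bands in the record.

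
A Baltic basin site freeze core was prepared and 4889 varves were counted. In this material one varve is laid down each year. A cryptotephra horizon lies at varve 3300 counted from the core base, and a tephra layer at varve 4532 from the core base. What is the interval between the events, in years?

Separation: 4532 − 3300 = 1232 varves.
At one varve per year, 1232 years elapsed between them.

1232 years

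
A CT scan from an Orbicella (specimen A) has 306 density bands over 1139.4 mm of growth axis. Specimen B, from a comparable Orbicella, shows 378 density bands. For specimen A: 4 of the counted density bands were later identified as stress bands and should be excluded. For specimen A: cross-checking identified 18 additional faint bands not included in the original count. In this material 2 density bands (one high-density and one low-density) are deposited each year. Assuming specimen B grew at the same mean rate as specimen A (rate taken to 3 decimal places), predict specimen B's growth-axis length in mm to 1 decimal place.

1345.9 mm

Specimen A: after corrections the count is 306 − 4 + 18 = 320 density bands.
Specimen A: 320 density bands at 2 per year is 320 / 2 = 160 years.
A: Extension rate ≈ 1139.4 / 160 = 7.121 mm/yr.
Specimen B: 378 density bands at 2 per year is 378 / 2 = 189 years. Length of B = 7.121 × 189 = 1345.9 mm.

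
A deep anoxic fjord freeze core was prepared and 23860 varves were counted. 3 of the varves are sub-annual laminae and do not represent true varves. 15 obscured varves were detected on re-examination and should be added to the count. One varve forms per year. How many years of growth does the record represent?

23872 years

Correcting the raw count gives 23860 − 3 + 15 = 23872 true varves.
At one varve per year, that is 23872 years.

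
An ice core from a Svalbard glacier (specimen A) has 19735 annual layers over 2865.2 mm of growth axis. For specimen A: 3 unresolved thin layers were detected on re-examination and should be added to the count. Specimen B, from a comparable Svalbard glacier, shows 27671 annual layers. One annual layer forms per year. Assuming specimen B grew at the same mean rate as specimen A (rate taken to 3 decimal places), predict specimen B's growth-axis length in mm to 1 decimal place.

4012.3 mm

Specimen A: correcting the raw count gives 19735 + 3 = 19738 true annual layers.
A: Extension rate ≈ 2865.2 / 19738 = 0.145 mm/yr.
For B, 0.145 mm/year × 27671 years = 4012.3 mm.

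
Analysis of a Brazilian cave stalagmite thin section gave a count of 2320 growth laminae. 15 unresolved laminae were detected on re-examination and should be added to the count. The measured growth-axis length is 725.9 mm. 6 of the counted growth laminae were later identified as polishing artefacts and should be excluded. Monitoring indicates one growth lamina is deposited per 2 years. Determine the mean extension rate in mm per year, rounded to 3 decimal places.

0.156 mm per year

Adjusted count: 2320 − 6 + 15 = 2329 growth laminae.
Multiplying by 2 years per growth lamina: 2329 × 2 = 4658 years.
Mean rate = 725.9 mm / 4658 years ≈ 0.156 mm per year.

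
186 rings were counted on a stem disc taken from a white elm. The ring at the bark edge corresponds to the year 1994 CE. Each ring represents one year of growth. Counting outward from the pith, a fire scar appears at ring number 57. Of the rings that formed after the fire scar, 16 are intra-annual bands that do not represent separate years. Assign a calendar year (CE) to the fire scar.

The fire scar sits at ring 57 from the pith, so 186 − 57 = 129 rings formed after it.
129 − 16 false = 113 true rings after the fire scar.
1994 − 113 = 1881 CE.

1881 CE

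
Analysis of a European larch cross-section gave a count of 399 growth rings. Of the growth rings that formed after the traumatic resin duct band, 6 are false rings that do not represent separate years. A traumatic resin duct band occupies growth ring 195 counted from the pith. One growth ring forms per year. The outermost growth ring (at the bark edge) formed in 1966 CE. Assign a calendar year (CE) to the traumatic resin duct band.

1768 CE

399 − 195 = 204 growth rings lie beyond the traumatic resin duct band toward the bark edge.
204 − 6 false = 198 true growth rings after the traumatic resin duct band.
The growth ring at the bark edge is 1966 CE, so the traumatic resin duct band dates to 1966 − 198 = 1768 CE.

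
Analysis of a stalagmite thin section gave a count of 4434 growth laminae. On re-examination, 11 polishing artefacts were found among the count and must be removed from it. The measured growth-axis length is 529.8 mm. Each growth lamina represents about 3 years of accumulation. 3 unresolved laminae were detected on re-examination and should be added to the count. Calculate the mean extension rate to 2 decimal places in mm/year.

After corrections the count is 4434 − 11 + 3 = 4426 growth laminae.
Multiplying by 3 years per growth lamina: 4426 × 3 = 13278 years.
Extension rate ≈ 529.8 / 13278 = 0.04 mm/year.

0.04 mm/year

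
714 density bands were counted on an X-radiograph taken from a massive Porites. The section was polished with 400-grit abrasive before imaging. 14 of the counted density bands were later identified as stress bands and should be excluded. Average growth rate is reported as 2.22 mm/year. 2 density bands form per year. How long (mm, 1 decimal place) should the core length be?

Correcting the raw count gives 714 − 14 = 700 true density bands.
Dividing by 2 density bands per year: 700 / 2 = 350 years.
Length ≈ 2.22 × 350 = 777.0 mm.

777.0 mm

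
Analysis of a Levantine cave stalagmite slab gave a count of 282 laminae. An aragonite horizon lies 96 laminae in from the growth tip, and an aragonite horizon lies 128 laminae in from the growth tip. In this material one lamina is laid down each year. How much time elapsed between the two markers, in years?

The two markers are separated by 128 − 96 = 32 laminae.
One lamina per year makes the interval 32 years.

32 yr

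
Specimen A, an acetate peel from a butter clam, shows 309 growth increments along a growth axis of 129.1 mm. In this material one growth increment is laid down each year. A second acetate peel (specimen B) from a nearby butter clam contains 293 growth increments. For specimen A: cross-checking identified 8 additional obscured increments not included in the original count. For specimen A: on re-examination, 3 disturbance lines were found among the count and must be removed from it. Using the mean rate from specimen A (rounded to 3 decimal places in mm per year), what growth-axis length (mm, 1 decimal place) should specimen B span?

120.4 mm

Specimen A: true growth increment count = 309 − 3 + 8 = 314.
A: 129.1 mm over 314 years gives 129.1 / 314 ≈ 0.411 mm/yr.
For B, 0.411 mm/year × 293 years = 120.4 mm.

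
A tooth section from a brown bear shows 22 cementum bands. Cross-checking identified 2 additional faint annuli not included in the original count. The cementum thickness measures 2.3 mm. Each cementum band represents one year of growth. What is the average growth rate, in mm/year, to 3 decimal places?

0.096 mm/year

Correcting the raw count gives 22 + 2 = 24 true cementum bands.
Extension rate ≈ 2.3 / 24 = 0.096 mm/year.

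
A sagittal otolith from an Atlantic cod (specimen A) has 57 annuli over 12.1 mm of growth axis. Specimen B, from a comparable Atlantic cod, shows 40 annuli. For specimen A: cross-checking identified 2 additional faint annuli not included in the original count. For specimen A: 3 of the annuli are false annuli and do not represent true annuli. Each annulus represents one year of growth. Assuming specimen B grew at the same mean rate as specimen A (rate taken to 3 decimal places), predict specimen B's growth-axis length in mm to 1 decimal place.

Specimen A: correcting the raw count gives 57 − 3 + 2 = 56 true annuli.
A: Mean rate = 12.1 mm / 56 years ≈ 0.216 mm per year.
For B, 0.216 mm/year × 40 years = 8.6 mm.

8.6 mm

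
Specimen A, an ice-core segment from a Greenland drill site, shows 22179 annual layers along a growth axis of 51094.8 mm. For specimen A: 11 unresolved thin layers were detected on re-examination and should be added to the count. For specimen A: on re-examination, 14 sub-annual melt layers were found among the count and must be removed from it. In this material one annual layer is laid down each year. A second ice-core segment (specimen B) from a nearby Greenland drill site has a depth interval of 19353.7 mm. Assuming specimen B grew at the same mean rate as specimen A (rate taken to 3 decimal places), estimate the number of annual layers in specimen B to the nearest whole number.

Specimen A: after corrections the count is 22179 − 14 + 11 = 22176 annual layers.
A: 51094.8 mm over 22176 years gives 51094.8 / 22176 ≈ 2.304 mm/year.
B spans 19353.7 / 2.304 = 8400.04 years ≈ 8400 annual layers.

8400 annual layers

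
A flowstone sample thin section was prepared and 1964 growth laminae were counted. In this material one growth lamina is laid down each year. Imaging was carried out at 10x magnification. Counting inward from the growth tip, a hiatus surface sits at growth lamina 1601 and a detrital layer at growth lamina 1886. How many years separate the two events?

285 years

Separation: 1886 − 1601 = 285 growth laminae.
One growth lamina per year makes the interval 285 years.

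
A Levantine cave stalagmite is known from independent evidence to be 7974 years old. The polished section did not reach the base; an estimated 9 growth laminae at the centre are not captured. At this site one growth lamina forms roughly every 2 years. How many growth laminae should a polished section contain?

3978 growth laminae

Expected growth laminae: 7974 / 2 = 3987.
Subtracting the 9 growth laminae not captured gives 3987 − 9 = 3978 growth laminae in the record.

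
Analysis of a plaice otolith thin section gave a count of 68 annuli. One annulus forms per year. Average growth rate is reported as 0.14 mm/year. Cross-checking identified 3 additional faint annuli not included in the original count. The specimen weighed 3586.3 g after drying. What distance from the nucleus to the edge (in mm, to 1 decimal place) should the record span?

Adjusted count: 68 + 3 = 71 annuli.
71 years at 0.14 mm/year gives 0.14 × 71 = 9.9 mm.

9.9 mm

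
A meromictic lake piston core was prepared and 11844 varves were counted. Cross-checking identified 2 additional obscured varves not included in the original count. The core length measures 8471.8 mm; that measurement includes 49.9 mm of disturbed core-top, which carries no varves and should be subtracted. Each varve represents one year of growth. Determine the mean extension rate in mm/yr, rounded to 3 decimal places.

True varve count = 11844 + 2 = 11846.
Removing the 49.9 mm offcut leaves 8471.8 − 49.9 = 8421.9 mm.
8421.9 mm over 11846 years gives 8421.9 / 11846 ≈ 0.711 mm/yr.

0.711 mm/yr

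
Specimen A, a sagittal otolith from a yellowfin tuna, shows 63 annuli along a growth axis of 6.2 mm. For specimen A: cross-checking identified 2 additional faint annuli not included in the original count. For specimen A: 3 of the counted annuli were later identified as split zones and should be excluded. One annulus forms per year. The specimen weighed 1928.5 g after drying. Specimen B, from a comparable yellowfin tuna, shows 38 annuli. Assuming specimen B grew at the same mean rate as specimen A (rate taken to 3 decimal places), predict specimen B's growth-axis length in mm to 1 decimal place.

3.8 mm

Specimen A: after corrections the count is 63 − 3 + 2 = 62 annuli.
A: 6.2 mm over 62 years gives 6.2 / 62 ≈ 0.100 mm/year.
B's length ≈ 0.100 × 38 = 3.8 mm.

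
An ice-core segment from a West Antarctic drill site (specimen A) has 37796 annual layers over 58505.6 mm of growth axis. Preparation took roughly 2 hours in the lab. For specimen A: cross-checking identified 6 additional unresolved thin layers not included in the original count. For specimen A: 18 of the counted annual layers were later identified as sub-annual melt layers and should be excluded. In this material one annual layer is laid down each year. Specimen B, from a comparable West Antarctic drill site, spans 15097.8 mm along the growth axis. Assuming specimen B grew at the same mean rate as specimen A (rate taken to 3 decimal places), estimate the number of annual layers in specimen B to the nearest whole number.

9753 annual layers

Specimen A: correcting the raw count gives 37796 − 18 + 6 = 37784 true annual layers.
A: Extension rate ≈ 58505.6 / 37784 = 1.548 mm per year.
B spans 15097.8 / 1.548 = 9753.10 years ≈ 9753 annual layers.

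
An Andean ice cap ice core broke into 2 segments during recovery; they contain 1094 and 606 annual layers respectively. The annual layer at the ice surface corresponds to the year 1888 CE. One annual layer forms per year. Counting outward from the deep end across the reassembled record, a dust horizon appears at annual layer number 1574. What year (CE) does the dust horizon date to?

1762 CE

Total annual layers = 1094 + 606 = 1700.
The dust horizon sits at annual layer 1574 from the deep end, so 1700 − 1574 = 126 annual layers formed after it.
The annual layer at the ice surface is 1888 CE, so the dust horizon dates to 1888 − 126 = 1762 CE.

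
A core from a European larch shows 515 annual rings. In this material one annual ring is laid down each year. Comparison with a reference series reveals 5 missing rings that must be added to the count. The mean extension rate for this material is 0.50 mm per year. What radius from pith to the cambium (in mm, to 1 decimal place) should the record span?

260.0 mm

Adjusted count: 515 + 5 = 520 annual rings.
Length ≈ 0.50 × 520 = 260.0 mm.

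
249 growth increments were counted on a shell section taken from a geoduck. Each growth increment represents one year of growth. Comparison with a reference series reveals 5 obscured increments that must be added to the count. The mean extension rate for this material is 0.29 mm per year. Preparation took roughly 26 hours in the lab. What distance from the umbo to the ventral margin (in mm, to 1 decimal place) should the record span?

After corrections the count is 249 + 5 = 254 growth increments.
254 years at 0.29 mm/year gives 0.29 × 254 = 73.7 mm.

73.7 mm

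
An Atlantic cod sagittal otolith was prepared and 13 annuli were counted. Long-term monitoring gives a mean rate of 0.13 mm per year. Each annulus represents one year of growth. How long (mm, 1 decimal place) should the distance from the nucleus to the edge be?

1.7 mm

13 years of growth are recorded.
Predicted length = 0.13 mm/year × 13 years = 1.7 mm.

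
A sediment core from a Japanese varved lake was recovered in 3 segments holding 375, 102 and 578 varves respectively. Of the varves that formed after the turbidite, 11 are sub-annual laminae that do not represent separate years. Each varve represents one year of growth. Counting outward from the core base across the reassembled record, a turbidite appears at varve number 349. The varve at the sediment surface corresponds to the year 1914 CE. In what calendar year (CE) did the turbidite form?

1219 CE

Total varves = 375 + 102 + 578 = 1055.
The turbidite sits at varve 349 from the core base, so 1055 − 349 = 706 varves formed after it.
Removing the 11 false varves leaves 706 − 11 = 695 true varves beyond the turbidite.
Counting back 695 years from 1914 CE places the turbidite in 1914 − 695 = 1219 CE.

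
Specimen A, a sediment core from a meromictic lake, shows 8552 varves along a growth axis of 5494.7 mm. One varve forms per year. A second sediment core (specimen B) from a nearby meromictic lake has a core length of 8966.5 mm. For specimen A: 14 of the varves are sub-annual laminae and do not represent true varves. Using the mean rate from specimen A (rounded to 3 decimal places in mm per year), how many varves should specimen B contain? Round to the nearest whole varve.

13923 varves

Specimen A: correcting the raw count gives 8552 − 14 = 8538 true varves.
A: Extension rate ≈ 5494.7 / 8538 = 0.644 mm per year.
Specimen B: 8966.5 mm / 0.644 mm per year = 13923.14 years ≈ 13923 varves.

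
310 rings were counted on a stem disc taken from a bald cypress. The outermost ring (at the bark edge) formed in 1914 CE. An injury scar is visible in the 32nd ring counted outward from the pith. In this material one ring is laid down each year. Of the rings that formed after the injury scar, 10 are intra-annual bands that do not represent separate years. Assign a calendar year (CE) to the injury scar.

1646 CE

310 − 32 = 278 rings lie beyond the injury scar toward the bark edge.
278 − 10 false = 268 true rings after the injury scar.
The ring at the bark edge is 1914 CE, so the injury scar dates to 1914 − 268 = 1646 CE.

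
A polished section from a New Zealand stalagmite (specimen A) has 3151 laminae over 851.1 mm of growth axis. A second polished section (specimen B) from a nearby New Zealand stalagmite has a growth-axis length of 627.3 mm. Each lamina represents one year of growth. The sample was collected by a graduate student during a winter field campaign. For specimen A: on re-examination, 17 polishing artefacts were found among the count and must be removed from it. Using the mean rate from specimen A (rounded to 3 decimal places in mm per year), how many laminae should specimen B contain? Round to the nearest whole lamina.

Specimen A: after corrections the count is 3151 − 17 = 3134 laminae.
A: Extension rate ≈ 851.1 / 3134 = 0.272 mm per year.
Specimen B: 627.3 mm / 0.272 mm per year = 2306.25 years ≈ 2306 laminae.

2306 laminae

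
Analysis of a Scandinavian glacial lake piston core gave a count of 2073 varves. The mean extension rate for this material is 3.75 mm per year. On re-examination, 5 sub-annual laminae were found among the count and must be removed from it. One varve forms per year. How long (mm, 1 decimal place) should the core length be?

7755.0 mm

True varve count = 2073 − 5 = 2068.
2068 years at 3.75 mm/year gives 3.75 × 2068 = 7755.0 mm.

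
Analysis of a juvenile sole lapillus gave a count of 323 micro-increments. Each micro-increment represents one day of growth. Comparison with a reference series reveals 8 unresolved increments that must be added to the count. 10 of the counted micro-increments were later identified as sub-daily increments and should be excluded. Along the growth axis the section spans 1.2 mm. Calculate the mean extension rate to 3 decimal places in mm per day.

After corrections the count is 323 − 10 + 8 = 321 micro-increments.
Extension rate ≈ 1.2 / 321 = 0.004 mm per day.

0.004 mm per day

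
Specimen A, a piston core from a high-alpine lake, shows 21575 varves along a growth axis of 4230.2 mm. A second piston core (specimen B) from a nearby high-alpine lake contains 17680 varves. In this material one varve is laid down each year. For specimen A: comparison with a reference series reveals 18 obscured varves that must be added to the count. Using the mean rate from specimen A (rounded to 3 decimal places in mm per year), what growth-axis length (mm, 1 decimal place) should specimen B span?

3465.3 mm

Specimen A: adjusted count: 21575 + 18 = 21593 varves.
A: Extension rate ≈ 4230.2 / 21593 = 0.196 mm/yr.
B's length ≈ 0.196 × 17680 = 3465.3 mm.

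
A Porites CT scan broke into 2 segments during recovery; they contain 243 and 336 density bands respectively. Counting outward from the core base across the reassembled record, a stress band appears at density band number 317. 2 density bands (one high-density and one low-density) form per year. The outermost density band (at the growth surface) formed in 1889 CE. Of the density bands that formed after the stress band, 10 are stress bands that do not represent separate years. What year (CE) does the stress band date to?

1763 CE

Total density bands = 243 + 336 = 579.
579 − 317 = 262 density bands lie beyond the stress band toward the growth surface.
262 − 10 false = 252 true density bands after the stress band.
252 density bands at 2 per year is 252 / 2 = 126 years.
Counting back 126 years from 1889 CE places the stress band in 1889 − 126 = 1763 CE.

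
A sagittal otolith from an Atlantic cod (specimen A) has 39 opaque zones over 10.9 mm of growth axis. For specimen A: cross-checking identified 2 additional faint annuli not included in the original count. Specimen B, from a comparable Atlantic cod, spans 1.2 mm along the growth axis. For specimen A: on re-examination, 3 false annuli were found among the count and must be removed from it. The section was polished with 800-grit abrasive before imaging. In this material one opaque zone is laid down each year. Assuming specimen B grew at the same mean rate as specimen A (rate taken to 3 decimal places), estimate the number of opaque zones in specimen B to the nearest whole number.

4 opaque zones

Specimen A: true opaque zone count = 39 − 3 + 2 = 38.
A: Mean rate = 10.9 mm / 38 years ≈ 0.287 mm/yr.
B spans 1.2 / 0.287 = 4.18 years ≈ 4 opaque zones.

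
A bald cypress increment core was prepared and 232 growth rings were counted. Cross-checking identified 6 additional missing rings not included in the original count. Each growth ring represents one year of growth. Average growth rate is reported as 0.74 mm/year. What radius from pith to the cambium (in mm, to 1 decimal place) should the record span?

Adjusted count: 232 + 6 = 238 growth rings.
Predicted length = 0.74 mm/year × 238 years = 176.1 mm.

176.1 mm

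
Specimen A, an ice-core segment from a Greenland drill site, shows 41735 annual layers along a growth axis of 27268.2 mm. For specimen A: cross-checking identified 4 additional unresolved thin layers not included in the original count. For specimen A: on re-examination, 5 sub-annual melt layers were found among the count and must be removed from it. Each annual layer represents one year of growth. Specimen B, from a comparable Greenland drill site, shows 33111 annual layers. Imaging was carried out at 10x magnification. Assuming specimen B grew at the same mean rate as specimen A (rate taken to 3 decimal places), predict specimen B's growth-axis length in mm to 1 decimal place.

21621.5 mm

Specimen A: adjusted count: 41735 − 5 + 4 = 41734 annual layers.
A: Extension rate ≈ 27268.2 / 41734 = 0.653 mm per year.
Length of B = 0.653 × 33111 = 21621.5 mm.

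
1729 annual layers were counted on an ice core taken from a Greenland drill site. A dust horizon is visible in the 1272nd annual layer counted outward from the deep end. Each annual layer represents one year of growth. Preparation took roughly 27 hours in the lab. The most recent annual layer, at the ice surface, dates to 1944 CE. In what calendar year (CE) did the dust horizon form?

1487 CE

Between annual layer 1272 and the ice surface there are 1729 − 1272 = 457 annual layers.
1944 − 457 = 1487 CE.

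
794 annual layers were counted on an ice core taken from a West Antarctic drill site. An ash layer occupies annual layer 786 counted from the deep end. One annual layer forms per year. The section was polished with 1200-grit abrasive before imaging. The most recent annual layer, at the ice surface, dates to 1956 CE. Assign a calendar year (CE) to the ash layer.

794 − 786 = 8 annual layers lie beyond the ash layer toward the ice surface.
The annual layer at the ice surface is 1956 CE, so the ash layer dates to 1956 − 8 = 1948 CE.

1948 CE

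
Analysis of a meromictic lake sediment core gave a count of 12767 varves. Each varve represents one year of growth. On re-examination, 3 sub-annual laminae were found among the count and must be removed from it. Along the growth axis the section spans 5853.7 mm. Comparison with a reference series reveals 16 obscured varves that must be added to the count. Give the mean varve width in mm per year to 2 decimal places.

Correcting the raw count gives 12767 − 3 + 16 = 12780 true varves.
5853.7 mm over 12780 years gives 5853.7 / 12780 ≈ 0.46 mm per year.

0.46 mm per year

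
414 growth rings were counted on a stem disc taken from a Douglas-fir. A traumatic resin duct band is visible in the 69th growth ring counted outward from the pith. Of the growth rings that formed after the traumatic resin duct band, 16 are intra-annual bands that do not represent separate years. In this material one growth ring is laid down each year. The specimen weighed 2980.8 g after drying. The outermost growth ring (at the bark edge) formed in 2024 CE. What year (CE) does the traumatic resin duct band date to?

Between growth ring 69 and the bark edge there are 414 − 69 = 345 growth rings.
Removing the 16 false growth rings leaves 345 − 16 = 329 true growth rings beyond the traumatic resin duct band.
2024 − 329 = 1695 CE.

1695 CE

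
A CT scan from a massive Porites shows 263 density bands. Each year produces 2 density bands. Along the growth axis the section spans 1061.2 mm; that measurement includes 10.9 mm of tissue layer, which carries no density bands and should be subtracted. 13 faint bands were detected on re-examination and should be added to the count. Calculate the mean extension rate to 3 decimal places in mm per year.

7.611 mm per year

Adjusted count: 263 + 13 = 276 density bands.
With 2 density bands per year, 276 / 2 = 138 years.
The growth record spans 1061.2 − 10.9 = 1050.3 mm.
Extension rate ≈ 1050.3 / 138 = 7.611 mm per year.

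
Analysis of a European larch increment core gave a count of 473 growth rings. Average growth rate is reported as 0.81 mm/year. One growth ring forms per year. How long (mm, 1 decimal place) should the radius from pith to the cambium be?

The record spans 473 years at 0.81 mm per year.
473 years at 0.81 mm/year gives 0.81 × 473 = 383.1 mm.

383.1 mm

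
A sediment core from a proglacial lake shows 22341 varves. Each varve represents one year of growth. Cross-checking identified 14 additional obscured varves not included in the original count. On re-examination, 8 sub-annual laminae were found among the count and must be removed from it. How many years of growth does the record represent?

22347 years

Adjusted count: 22341 − 8 + 14 = 22347 varves.
With a one-to-one varve periodicity this is 22347 years.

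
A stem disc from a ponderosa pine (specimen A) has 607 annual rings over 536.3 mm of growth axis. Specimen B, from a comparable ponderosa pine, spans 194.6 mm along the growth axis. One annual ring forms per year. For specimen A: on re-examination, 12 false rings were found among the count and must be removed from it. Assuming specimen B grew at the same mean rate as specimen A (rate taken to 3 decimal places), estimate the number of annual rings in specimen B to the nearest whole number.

Specimen A: true annual ring count = 607 − 12 = 595.
A: Extension rate ≈ 536.3 / 595 = 0.901 mm per year.
B spans 194.6 / 0.901 = 215.98 years ≈ 216 annual rings.

216 annual rings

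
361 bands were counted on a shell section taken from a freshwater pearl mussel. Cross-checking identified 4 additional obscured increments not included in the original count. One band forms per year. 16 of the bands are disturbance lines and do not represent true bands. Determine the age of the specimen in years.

After corrections the count is 361 − 16 + 4 = 349 bands.
One band per year makes the duration 349 years.

349 years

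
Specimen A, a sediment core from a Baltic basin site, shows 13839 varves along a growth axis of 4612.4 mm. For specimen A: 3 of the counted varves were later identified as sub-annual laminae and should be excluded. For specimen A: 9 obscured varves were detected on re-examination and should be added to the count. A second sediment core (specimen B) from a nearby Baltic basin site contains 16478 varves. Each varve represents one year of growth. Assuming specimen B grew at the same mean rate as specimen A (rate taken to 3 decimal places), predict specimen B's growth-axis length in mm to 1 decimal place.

Specimen A: after corrections the count is 13839 − 3 + 9 = 13845 varves.
A: Mean rate = 4612.4 mm / 13845 years ≈ 0.333 mm/yr.
B's length ≈ 0.333 × 16478 = 5487.2 mm.

5487.2 mm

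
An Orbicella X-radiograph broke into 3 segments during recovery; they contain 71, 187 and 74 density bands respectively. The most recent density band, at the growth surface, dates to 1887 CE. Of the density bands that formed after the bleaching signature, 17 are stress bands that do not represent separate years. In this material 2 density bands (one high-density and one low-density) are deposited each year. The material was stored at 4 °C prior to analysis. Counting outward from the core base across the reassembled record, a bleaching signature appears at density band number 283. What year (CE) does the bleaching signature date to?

Total density bands = 71 + 187 + 74 = 332.
Between density band 283 and the growth surface there are 332 − 283 = 49 density bands.
49 − 17 false = 32 true density bands after the bleaching signature.
32 density bands at 2 per year is 32 / 2 = 16 years.
The density band at the growth surface is 1887 CE, so the bleaching signature dates to 1887 − 16 = 1871 CE.

1871 CE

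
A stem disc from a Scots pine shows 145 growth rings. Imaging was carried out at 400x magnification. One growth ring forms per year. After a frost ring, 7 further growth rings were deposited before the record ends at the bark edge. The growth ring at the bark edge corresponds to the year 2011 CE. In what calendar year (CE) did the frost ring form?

2004 CE

7 growth rings formed after the frost ring.
Counting back 7 years from 2011 CE places the frost ring in 2011 − 7 = 2004 CE.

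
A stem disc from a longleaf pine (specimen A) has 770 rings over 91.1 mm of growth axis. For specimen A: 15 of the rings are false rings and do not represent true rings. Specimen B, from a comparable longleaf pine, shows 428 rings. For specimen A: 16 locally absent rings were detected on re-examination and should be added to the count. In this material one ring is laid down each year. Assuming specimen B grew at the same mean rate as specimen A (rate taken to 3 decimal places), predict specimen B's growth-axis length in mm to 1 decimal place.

Specimen A: correcting the raw count gives 770 − 15 + 16 = 771 true rings.
A: Mean rate = 91.1 mm / 771 years ≈ 0.118 mm/year.
Length of B = 0.118 × 428 = 50.5 mm.

50.5 mm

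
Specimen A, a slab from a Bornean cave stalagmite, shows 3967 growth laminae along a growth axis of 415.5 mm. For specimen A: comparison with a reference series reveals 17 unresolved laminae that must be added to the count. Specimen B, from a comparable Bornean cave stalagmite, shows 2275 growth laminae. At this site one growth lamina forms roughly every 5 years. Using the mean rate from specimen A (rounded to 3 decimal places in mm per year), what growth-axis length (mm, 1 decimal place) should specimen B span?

Specimen A: adjusted count: 3967 + 17 = 3984 growth laminae.
Specimen A: 3984 growth laminae at 5 years each span 3984 × 5 = 19920 years.
A: Mean rate = 415.5 mm / 19920 years ≈ 0.021 mm/year.
Specimen B: multiplying by 5 years per growth lamina: 2275 × 5 = 11375 years. Length of B = 0.021 × 11375 = 238.9 mm.

238.9 mm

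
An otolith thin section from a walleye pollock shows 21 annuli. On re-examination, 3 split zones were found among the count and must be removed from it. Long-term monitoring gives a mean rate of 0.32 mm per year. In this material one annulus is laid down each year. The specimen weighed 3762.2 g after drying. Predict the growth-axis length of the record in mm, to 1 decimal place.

5.8 mm

After corrections the count is 21 − 3 = 18 annuli.
Length ≈ 0.32 × 18 = 5.8 mm.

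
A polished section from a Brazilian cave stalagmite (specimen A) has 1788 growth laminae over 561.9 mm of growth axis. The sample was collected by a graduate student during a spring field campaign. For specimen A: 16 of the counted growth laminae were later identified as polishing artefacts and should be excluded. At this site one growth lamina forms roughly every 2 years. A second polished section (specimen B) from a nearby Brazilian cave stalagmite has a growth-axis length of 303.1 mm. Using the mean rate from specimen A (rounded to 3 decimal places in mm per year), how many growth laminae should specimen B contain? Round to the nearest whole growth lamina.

953 growth laminae

Specimen A: after corrections the count is 1788 − 16 = 1772 growth laminae.
Specimen A: 1772 growth laminae at 2 years each span 1772 × 2 = 3544 years.
A: Extension rate ≈ 561.9 / 3544 = 0.159 mm per year.
For B, 303.1 / 0.159 = 1906.29 years; at 2 years per growth lamina that is 1906.29 / 2 ≈ 953 growth laminae.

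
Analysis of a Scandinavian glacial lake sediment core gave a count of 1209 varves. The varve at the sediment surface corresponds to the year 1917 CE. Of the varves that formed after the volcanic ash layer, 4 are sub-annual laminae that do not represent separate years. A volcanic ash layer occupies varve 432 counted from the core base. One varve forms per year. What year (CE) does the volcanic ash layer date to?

1144 CE

Between varve 432 and the sediment surface there are 1209 − 432 = 777 varves.
Excluding 4 false varves: 777 − 4 = 773.
1917 − 773 = 1144 CE.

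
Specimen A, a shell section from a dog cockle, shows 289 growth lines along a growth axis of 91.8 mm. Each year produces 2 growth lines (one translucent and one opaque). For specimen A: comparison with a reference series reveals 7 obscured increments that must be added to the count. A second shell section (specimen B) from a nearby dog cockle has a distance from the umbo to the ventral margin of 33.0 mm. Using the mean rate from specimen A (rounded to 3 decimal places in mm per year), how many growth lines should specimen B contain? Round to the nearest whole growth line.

Specimen A: correcting the raw count gives 289 + 7 = 296 true growth lines.
Specimen A: 296 growth lines at 2 per year is 296 / 2 = 148 years.
A: Mean rate = 91.8 mm / 148 years ≈ 0.620 mm per year.
Specimen B: 33.0 mm / 0.620 mm per year = 53.23 years; at 2 growth lines per year that is 53.23 × 2 ≈ 106 growth lines.

106 growth lines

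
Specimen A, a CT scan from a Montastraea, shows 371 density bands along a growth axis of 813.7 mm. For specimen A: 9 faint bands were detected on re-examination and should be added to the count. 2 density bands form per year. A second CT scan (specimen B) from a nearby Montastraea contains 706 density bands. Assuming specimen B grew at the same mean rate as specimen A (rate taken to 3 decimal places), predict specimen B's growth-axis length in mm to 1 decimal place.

Specimen A: adjusted count: 371 + 9 = 380 density bands.
Specimen A: with 2 density bands per year, 380 / 2 = 190 years.
A: Extension rate ≈ 813.7 / 190 = 4.283 mm/yr.
Specimen B: dividing by 2 density bands per year: 706 / 2 = 353 years. Length of B = 4.283 × 353 = 1511.9 mm.

1511.9 mm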